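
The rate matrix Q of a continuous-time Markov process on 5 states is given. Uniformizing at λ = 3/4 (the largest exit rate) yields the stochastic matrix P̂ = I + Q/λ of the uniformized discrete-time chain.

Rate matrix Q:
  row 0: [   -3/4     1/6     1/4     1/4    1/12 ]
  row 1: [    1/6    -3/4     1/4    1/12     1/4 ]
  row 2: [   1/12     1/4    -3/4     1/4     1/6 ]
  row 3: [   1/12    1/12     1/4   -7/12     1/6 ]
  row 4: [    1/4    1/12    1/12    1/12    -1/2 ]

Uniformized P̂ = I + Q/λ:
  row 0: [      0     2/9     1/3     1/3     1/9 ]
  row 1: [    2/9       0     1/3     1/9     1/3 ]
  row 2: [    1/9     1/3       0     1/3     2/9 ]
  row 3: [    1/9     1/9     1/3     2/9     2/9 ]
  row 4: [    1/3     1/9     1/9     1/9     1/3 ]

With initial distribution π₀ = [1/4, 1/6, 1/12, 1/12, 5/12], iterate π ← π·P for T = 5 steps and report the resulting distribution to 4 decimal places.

π = [0.1657, 0.1580, 0.2088, 0.2184, 0.2491]

t=0: π = [0.2500, 0.1667, 0.0833, 0.0833, 0.4167]
t=1: π = [0.1944, 0.1389, 0.2130, 0.1944, 0.2593]
t=2: π = [0.1626, 0.1646, 0.2047, 0.2233, 0.2449]
t=3: π = [0.1658, 0.1564, 0.2107, 0.2175, 0.2497]
t=4: π = [0.1655, 0.1590, 0.2076, 0.2189, 0.2489]
t=5: π = [0.1657, 0.1580, 0.2088, 0.2184, 0.2491]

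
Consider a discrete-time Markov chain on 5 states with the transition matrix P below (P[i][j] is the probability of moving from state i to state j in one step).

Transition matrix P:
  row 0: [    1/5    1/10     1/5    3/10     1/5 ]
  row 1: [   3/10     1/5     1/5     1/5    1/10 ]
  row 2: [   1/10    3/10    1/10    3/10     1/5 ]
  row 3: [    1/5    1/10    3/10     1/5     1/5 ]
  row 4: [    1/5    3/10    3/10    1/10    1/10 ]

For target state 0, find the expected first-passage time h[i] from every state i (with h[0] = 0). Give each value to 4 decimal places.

h = [0.0000, 4.4971, 5.4122, 5.0866, 4.9794]

First-step conditioning: h[0] = 0; for i ≠ 0, h[i] = 1 + Σ_k P[i][k]·h[k].
  h[1] = 1 + 1/5·h[1] + 1/5·h[2] + 1/5·h[3] + 1/10·h[4]
  h[2] = 1 + 3/10·h[1] + 1/10·h[2] + 3/10·h[3] + 1/5·h[4]
  h[3] = 1 + 1/10·h[1] + 3/10·h[2] + 1/5·h[3] + 1/5·h[4]
  h[4] = 1 + 3/10·h[1] + 3/10·h[2] + 1/10·h[3] + 1/10·h[4]
Solving the 4×4 linear system over states ≠ 0 gives exactly h = [0, 5455/1213, 6565/1213, 6170/1213, 6040/1213] (h[0] = 0 is the target).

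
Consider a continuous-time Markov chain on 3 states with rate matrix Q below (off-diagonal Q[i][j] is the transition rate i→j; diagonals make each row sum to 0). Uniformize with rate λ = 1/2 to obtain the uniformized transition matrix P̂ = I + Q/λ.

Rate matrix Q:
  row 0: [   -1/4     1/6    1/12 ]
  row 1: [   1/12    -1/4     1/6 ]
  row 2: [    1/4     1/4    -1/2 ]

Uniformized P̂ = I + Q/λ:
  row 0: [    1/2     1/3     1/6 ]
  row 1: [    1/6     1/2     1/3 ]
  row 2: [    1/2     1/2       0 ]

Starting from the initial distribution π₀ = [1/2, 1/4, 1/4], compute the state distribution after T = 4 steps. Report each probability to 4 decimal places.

π = [0.3534, 0.4406, 0.2060]

t=0: π = [0.5000, 0.2500, 0.2500]
t=1: π = [0.4167, 0.4167, 0.1667]
t=2: π = [0.3611, 0.4306, 0.2083]
t=3: π = [0.3565, 0.4398, 0.2037]
t=4: π = [0.3534, 0.4406, 0.2060]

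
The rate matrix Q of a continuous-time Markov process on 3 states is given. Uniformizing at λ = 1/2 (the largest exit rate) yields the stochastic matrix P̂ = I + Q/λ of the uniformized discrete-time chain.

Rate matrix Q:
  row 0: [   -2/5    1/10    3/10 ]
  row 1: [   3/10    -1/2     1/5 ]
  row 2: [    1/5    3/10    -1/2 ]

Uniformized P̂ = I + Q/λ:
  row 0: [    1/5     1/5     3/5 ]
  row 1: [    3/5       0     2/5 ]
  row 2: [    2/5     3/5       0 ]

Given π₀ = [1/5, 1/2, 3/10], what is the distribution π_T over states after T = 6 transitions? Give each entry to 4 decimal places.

t=0: π = [0.2000, 0.5000, 0.3000]
t=1: π = [0.4600, 0.2200, 0.3200]
t=2: π = [0.3520, 0.2840, 0.3640]
t=3: π = [0.3864, 0.2888, 0.3248]
t=4: π = [0.3805, 0.2722, 0.3474]
t=5: π = [0.3783, 0.2845, 0.3372]
t=6: π = [0.3812, 0.2780, 0.3408]

π = [0.3812, 0.2780, 0.3408]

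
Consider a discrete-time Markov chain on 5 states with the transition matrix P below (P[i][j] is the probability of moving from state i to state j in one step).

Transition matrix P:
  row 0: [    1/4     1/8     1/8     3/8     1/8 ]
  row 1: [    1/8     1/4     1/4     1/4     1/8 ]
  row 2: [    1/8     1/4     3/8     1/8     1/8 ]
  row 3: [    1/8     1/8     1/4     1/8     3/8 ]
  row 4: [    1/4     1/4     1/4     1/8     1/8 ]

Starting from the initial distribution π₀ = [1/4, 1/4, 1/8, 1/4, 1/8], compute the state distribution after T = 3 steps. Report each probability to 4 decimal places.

t=0: π = [0.2500, 0.2500, 0.1250, 0.2500, 0.1250]
t=1: π = [0.1719, 0.1875, 0.2344, 0.2188, 0.1875]
t=2: π = [0.1699, 0.2012, 0.2578, 0.1914, 0.1797]
t=3: π = [0.1687, 0.2048, 0.2610, 0.1926, 0.1729]

π = [0.1687, 0.2048, 0.2610, 0.1926, 0.1729]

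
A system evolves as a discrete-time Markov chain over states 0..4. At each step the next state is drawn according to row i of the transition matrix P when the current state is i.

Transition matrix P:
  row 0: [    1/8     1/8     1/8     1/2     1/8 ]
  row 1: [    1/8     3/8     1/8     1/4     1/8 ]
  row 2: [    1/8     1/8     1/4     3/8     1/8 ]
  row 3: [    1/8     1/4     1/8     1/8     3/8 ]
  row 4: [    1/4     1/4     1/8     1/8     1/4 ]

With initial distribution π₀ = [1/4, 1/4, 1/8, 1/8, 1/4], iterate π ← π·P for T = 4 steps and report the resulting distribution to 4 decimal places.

π = [0.1518, 0.2436, 0.1429, 0.2483, 0.2134]

t=0: π = [0.2500, 0.2500, 0.1250, 0.1250, 0.2500]
t=1: π = [0.1563, 0.2344, 0.1406, 0.2813, 0.1875]
t=2: π = [0.1484, 0.2422, 0.1426, 0.2480, 0.2188]
t=3: π = [0.1523, 0.2439, 0.1428, 0.2466, 0.2144]
t=4: π = [0.1518, 0.2436, 0.1429, 0.2483, 0.2134]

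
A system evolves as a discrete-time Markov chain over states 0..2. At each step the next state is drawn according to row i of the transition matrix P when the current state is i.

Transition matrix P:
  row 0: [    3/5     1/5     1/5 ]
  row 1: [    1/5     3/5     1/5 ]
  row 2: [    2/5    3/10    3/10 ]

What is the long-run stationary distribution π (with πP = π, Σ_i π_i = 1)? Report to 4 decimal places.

π = [0.4074, 0.3704, 0.2222]

Balance equations π_j = Σ_i π_i·P[i][j]:
  π_0 = 3/5·π_0 + 1/5·π_1 + 2/5·π_2
  π_1 = 1/5·π_0 + 3/5·π_1 + 3/10·π_2
  normalize: π_0 + π_1 + π_2 = 1
Solving the linear system gives exactly π = [11/27, 10/27, 2/9].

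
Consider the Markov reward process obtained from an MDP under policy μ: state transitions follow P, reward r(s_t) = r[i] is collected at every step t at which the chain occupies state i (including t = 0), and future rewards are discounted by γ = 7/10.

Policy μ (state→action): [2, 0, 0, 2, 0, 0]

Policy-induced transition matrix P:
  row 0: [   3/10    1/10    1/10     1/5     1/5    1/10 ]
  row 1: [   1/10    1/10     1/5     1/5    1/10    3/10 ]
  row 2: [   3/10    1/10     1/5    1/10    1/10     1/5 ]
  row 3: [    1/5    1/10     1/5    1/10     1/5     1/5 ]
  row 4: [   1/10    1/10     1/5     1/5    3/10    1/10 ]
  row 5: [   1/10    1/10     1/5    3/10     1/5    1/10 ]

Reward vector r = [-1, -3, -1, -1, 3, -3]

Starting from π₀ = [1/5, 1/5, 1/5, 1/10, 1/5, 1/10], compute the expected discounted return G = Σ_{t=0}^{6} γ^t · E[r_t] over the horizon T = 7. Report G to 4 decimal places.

t=0: π = [0.2000, 0.2000, 0.2000, 0.1000, 0.2000, 0.1000], E[r] = -0.8000, γ^t·E[r] = -0.800000, running G = -0.800000
t=1: π = [0.1900, 0.1000, 0.1800, 0.1800, 0.1800, 0.1700], E[r] = -0.8200, γ^t·E[r] = -0.574000, running G = -1.374000
t=2: π = [0.1920, 0.1000, 0.1810, 0.1810, 0.1900, 0.1560], E[r] = -0.7520, γ^t·E[r] = -0.368480, running G = -1.742480
t=3: π = [0.1927, 0.1000, 0.1808, 0.1794, 0.1909, 0.1562], E[r] = -0.7488, γ^t·E[r] = -0.256838, running G = -1.999318
t=4: π = [0.1926, 0.1000, 0.1807, 0.1796, 0.1910, 0.1560], E[r] = -0.7480, γ^t·E[r] = -0.179595, running G = -2.178913
t=5: π = [0.1926, 0.1000, 0.1807, 0.1796, 0.1910, 0.1560], E[r] = -0.7480, γ^t·E[r] = -0.125709, running G = -2.304622
t=6: π = [0.1926, 0.1000, 0.1807, 0.1796, 0.1910, 0.1560], E[r] = -0.7479, γ^t·E[r] = -0.087995, running G = -2.392617

G = -2.3926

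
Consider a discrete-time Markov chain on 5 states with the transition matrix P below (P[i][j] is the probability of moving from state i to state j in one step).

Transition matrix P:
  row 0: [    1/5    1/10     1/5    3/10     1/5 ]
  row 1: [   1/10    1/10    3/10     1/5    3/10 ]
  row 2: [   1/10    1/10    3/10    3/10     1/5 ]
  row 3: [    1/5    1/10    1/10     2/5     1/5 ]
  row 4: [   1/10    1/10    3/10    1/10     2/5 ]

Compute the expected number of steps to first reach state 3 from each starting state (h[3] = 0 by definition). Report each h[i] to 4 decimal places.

First-step conditioning: h[3] = 0; for i ≠ 3, h[i] = 1 + Σ_k P[i][k]·h[k].
  h[0] = 1 + 1/5·h[0] + 1/10·h[1] + 1/5·h[2] + 1/5·h[4]
  h[1] = 1 + 1/10·h[0] + 1/10·h[1] + 3/10·h[2] + 3/10·h[4]
  h[2] = 1 + 1/10·h[0] + 1/10·h[1] + 3/10·h[2] + 1/5·h[4]
  h[4] = 1 + 1/10·h[0] + 1/10·h[1] + 3/10·h[2] + 2/5·h[4]
Solving the 4×4 linear system over states ≠ 3 gives exactly h = [80/19, 90/19, 80/19, 0, 100/19] (h[3] = 0 is the target).

h = [4.2105, 4.7368, 4.2105, 0.0000, 5.2632]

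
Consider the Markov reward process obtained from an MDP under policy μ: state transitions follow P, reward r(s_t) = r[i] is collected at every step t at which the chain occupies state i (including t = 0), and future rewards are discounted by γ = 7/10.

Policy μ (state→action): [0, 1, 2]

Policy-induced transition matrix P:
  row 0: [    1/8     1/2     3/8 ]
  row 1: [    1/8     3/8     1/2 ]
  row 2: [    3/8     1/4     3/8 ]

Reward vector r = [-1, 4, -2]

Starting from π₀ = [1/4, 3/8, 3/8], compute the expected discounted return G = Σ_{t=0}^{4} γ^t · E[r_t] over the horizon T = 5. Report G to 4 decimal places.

t=0: π = [0.2500, 0.3750, 0.3750], E[r] = 0.5000, γ^t·E[r] = 0.500000, running G = 0.500000
t=1: π = [0.2188, 0.3594, 0.4219], E[r] = 0.3750, γ^t·E[r] = 0.262500, running G = 0.762500
t=2: π = [0.2305, 0.3496, 0.4199], E[r] = 0.3281, γ^t·E[r] = 0.160781, running G = 0.923281
t=3: π = [0.2300, 0.3513, 0.4187], E[r] = 0.3379, γ^t·E[r] = 0.115896, running G = 1.039178
t=4: π = [0.2297, 0.3514, 0.4189], E[r] = 0.3381, γ^t·E[r] = 0.081186, running G = 1.120364

G = 1.1204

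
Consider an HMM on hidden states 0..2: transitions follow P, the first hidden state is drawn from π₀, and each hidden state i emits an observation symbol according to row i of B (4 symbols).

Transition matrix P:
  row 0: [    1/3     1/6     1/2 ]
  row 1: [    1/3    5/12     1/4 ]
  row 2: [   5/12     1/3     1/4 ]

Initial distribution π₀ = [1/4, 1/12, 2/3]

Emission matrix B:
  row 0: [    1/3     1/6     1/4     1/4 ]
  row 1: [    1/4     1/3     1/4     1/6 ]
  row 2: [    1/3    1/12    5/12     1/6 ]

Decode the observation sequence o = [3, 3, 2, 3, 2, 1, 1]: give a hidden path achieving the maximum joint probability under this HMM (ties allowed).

t=0: δ = [6.250e-02, 1.389e-02, 1.111e-01]  (obs o_0=3)
t=1: δ = [1.157e-02, 6.173e-03, 5.208e-03]  ψ = [2, 2, 0]  (obs o_1=3)
t=2: δ = [9.645e-04, 6.430e-04, 2.411e-03]  ψ = [0, 1, 0]  (obs o_2=2)
t=3: δ = [2.512e-04, 1.340e-04, 1.005e-04]  ψ = [2, 2, 2]  (obs o_3=3)
t=4: δ = [2.093e-05, 1.395e-05, 5.233e-05]  ψ = [0, 1, 0]  (obs o_4=2)
t=5: δ = [3.634e-06, 5.814e-06, 1.090e-06]  ψ = [2, 2, 2]  (obs o_5=1)
t=6: δ = [3.230e-07, 8.075e-07, 1.514e-07]  ψ = [1, 1, 0]  (obs o_6=1)
backtrack: best end state = 1; path = [2, 0, 2, 0, 2, 1, 1]

path = [2, 0, 2, 0, 2, 1, 1]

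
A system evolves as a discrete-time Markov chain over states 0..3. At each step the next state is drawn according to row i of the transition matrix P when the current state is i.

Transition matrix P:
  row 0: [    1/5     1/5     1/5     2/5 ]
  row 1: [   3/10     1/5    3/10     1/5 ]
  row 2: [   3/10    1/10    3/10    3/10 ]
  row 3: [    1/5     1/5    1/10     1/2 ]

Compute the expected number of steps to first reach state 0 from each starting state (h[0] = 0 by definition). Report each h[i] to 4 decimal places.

h = [0.0000, 3.7306, 3.7824, 4.2487]

First-step conditioning: h[0] = 0; for i ≠ 0, h[i] = 1 + Σ_k P[i][k]·h[k].
  h[1] = 1 + 1/5·h[1] + 3/10·h[2] + 1/5·h[3]
  h[2] = 1 + 1/10·h[1] + 3/10·h[2] + 3/10·h[3]
  h[3] = 1 + 1/5·h[1] + 1/10·h[2] + 1/2·h[3]
Solving the 3×3 linear system over states ≠ 0 gives exactly h = [0, 720/193, 730/193, 820/193] (h[0] = 0 is the target).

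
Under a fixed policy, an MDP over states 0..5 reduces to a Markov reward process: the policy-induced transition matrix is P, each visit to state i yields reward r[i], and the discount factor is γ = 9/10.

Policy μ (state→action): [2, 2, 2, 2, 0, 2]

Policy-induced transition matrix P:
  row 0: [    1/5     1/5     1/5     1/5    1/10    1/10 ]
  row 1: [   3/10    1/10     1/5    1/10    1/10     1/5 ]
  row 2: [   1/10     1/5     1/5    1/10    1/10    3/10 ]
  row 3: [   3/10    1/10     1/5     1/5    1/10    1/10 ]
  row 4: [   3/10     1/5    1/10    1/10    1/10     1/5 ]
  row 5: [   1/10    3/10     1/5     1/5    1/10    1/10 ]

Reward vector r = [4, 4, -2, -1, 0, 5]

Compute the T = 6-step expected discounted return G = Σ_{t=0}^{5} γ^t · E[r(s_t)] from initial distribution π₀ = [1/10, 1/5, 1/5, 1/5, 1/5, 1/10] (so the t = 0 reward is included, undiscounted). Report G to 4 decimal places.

G = 8.0785

t=0: π = [0.1000, 0.2000, 0.2000, 0.2000, 0.2000, 0.1000], E[r] = 1.1000, γ^t·E[r] = 1.100000, running G = 1.100000
t=1: π = [0.2300, 0.1700, 0.1800, 0.1400, 0.1000, 0.1800], E[r] = 2.0000, γ^t·E[r] = 1.800000, running G = 2.900000
t=2: π = [0.2050, 0.1870, 0.1900, 0.1550, 0.1000, 0.1630], E[r] = 1.8480, γ^t·E[r] = 1.496880, running G = 4.396880
t=3: π = [0.2089, 0.1821, 0.1900, 0.1523, 0.1000, 0.1667], E[r] = 1.8652, γ^t·E[r] = 1.359731, running G = 5.756611
t=4: π = [0.2078, 0.1832, 0.1900, 0.1528, 0.1000, 0.1662], E[r] = 1.8623, γ^t·E[r] = 1.221829, running G = 6.978440
t=5: π = [0.2080, 0.1830, 0.1900, 0.1527, 0.1000, 0.1663], E[r] = 1.8629, γ^t·E[r] = 1.100046, running G = 8.078486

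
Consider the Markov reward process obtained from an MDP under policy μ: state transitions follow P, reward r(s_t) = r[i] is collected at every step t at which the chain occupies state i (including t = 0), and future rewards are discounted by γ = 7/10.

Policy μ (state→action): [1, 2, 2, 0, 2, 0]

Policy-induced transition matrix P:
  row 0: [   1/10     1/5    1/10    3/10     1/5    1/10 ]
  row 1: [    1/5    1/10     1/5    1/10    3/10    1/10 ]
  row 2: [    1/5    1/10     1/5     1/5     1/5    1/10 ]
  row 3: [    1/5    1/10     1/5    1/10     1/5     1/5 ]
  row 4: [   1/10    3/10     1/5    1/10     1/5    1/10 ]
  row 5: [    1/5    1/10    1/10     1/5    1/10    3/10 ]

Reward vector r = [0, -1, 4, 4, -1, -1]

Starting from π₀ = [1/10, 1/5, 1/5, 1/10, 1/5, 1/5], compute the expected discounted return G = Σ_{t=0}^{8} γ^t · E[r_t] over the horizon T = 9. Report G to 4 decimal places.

G = 2.4191

t=0: π = [0.1000, 0.2000, 0.2000, 0.1000, 0.2000, 0.2000], E[r] = 0.6000, γ^t·E[r] = 0.600000, running G = 0.600000
t=1: π = [0.1700, 0.1500, 0.1700, 0.1600, 0.2000, 0.1500], E[r] = 0.8200, γ^t·E[r] = 0.574000, running G = 1.174000
t=2: π = [0.1630, 0.1570, 0.1680, 0.1660, 0.2000, 0.1460], E[r] = 0.8330, γ^t·E[r] = 0.408170, running G = 1.582170
t=3: π = [0.1637, 0.1563, 0.1691, 0.1640, 0.2011, 0.1458], E[r] = 0.8292, γ^t·E[r] = 0.284416, running G = 1.866586
t=4: π = [0.1635, 0.1566, 0.1691, 0.1642, 0.2011, 0.1456], E[r] = 0.8299, γ^t·E[r] = 0.199264, running G = 2.065849
t=5: π = [0.1635, 0.1566, 0.1691, 0.1642, 0.2011, 0.1455], E[r] = 0.8298, γ^t·E[r] = 0.139469, running G = 2.205319
t=6: π = [0.1635, 0.1566, 0.1691, 0.1642, 0.2011, 0.1455], E[r] = 0.8299, γ^t·E[r] = 0.097631, running G = 2.302950
t=7: π = [0.1635, 0.1566, 0.1691, 0.1642, 0.2011, 0.1455], E[r] = 0.8298, γ^t·E[r] = 0.068342, running G = 2.371292
t=8: π = [0.1635, 0.1566, 0.1691, 0.1642, 0.2011, 0.1455], E[r] = 0.8299, γ^t·E[r] = 0.047839, running G = 2.419131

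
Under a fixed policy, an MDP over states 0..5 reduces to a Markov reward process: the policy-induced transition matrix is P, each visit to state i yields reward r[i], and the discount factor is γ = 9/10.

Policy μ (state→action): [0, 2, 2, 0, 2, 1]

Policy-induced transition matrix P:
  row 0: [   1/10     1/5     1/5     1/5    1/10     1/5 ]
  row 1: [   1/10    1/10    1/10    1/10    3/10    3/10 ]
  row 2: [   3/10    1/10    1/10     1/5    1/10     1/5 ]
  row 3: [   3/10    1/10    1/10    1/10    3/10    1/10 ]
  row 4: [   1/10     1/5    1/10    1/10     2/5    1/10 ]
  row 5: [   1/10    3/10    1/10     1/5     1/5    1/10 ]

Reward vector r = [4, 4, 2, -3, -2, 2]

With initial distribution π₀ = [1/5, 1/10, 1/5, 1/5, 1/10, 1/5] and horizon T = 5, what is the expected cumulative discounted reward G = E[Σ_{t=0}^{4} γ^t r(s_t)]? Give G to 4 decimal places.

t=0: π = [0.2000, 0.1000, 0.2000, 0.2000, 0.1000, 0.2000], E[r] = 1.2000, γ^t·E[r] = 1.200000, running G = 1.200000
t=1: π = [0.1800, 0.1700, 0.1200, 0.1600, 0.2100, 0.1600], E[r] = 1.0600, γ^t·E[r] = 0.954000, running G = 2.154000
t=2: π = [0.1560, 0.1710, 0.1180, 0.1460, 0.2450, 0.1640], E[r] = 0.9440, γ^t·E[r] = 0.764640, running G = 2.918640
t=3: π = [0.1528, 0.1729, 0.1156, 0.1438, 0.2533, 0.1616], E[r] = 0.9192, γ^t·E[r] = 0.670097, running G = 3.588737
t=4: π = [0.1519, 0.1729, 0.1153, 0.1430, 0.2555, 0.1614], E[r] = 0.9127, γ^t·E[r] = 0.598796, running G = 4.187533

G = 4.1875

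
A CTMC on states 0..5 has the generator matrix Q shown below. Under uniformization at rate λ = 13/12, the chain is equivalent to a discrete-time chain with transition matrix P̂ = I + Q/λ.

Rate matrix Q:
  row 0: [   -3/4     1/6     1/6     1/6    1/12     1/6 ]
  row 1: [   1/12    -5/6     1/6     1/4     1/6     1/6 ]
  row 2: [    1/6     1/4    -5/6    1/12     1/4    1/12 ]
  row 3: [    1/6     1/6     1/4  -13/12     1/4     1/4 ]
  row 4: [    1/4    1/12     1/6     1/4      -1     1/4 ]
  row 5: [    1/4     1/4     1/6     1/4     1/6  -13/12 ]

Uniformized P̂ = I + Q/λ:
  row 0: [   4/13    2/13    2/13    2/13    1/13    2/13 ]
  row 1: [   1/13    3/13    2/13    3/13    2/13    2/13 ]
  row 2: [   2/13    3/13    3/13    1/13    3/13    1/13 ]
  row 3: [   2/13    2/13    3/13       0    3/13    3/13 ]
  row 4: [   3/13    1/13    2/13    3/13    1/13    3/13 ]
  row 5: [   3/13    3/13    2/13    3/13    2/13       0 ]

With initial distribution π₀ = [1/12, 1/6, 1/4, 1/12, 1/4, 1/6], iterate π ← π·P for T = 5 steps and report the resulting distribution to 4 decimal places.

π = [0.1922, 0.1807, 0.1794, 0.1531, 0.1529, 0.1417]

t=0: π = [0.0833, 0.1667, 0.2500, 0.0833, 0.2500, 0.1667]
t=1: π = [0.1859, 0.1795, 0.1795, 0.1667, 0.1538, 0.1346]
t=2: π = [0.1908, 0.1800, 0.1805, 0.1504, 0.1543, 0.1440]
t=3: π = [0.1923, 0.1808, 0.1793, 0.1536, 0.1527, 0.1413]
t=4: π = [0.1921, 0.1807, 0.1795, 0.1529, 0.1529, 0.1419]
t=5: π = [0.1922, 0.1807, 0.1794, 0.1531, 0.1529, 0.1417]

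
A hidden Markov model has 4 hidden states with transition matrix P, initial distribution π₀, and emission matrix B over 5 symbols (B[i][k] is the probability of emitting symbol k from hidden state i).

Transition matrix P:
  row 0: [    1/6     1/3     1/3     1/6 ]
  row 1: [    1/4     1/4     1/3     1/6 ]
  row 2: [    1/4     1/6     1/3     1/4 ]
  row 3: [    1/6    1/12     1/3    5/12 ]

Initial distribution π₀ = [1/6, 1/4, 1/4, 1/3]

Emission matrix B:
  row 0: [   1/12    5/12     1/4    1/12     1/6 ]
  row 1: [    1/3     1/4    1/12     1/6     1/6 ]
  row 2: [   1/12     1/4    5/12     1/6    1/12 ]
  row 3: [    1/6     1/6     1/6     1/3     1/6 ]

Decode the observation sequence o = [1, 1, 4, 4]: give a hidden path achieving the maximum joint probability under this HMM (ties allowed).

path = [3, 3, 3, 3]

t=0: δ = [6.944e-02, 6.250e-02, 6.250e-02, 5.556e-02]  (obs o_0=1)
t=1: δ = [6.510e-03, 5.787e-03, 5.787e-03, 3.858e-03]  ψ = [1, 0, 0, 3]  (obs o_1=1)
t=2: δ = [2.411e-04, 3.617e-04, 1.808e-04, 2.679e-04]  ψ = [1, 0, 0, 3]  (obs o_2=4)
t=3: δ = [1.507e-05, 1.507e-05, 1.005e-05, 1.861e-05]  ψ = [1, 1, 1, 3]  (obs o_3=4)
backtrack: best end state = 3; path = [3, 3, 3, 3]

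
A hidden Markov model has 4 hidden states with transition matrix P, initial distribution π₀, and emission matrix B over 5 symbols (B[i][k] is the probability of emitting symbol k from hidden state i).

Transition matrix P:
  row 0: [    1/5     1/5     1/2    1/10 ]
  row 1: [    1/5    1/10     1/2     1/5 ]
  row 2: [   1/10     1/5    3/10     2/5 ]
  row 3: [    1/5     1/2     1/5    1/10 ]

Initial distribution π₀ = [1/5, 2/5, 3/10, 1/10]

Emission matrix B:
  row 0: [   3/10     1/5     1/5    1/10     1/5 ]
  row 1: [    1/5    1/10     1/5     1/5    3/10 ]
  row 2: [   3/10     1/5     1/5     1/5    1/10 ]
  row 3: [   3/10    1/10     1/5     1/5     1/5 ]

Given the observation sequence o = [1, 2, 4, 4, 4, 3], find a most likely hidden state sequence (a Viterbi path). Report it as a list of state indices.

t=0: δ = [4.000e-02, 4.000e-02, 6.000e-02, 1.000e-02]  (obs o_0=1)
t=1: δ = [1.600e-03, 2.400e-03, 4.000e-03, 4.800e-03]  ψ = [0, 2, 0, 2]  (obs o_1=2)
t=2: δ = [1.920e-04, 7.200e-04, 1.200e-04, 3.200e-04]  ψ = [3, 3, 1, 2]  (obs o_2=4)
t=3: δ = [2.880e-05, 4.800e-05, 3.600e-05, 2.880e-05]  ψ = [1, 3, 1, 1]  (obs o_3=4)
t=4: δ = [1.920e-06, 4.320e-06, 2.400e-06, 2.880e-06]  ψ = [1, 3, 1, 2]  (obs o_4=4)
t=5: δ = [8.640e-08, 2.880e-07, 4.320e-07, 1.920e-07]  ψ = [1, 3, 1, 2]  (obs o_5=3)
backtrack: best end state = 2; path = [2, 3, 1, 3, 1, 2]

path = [2, 3, 1, 3, 1, 2]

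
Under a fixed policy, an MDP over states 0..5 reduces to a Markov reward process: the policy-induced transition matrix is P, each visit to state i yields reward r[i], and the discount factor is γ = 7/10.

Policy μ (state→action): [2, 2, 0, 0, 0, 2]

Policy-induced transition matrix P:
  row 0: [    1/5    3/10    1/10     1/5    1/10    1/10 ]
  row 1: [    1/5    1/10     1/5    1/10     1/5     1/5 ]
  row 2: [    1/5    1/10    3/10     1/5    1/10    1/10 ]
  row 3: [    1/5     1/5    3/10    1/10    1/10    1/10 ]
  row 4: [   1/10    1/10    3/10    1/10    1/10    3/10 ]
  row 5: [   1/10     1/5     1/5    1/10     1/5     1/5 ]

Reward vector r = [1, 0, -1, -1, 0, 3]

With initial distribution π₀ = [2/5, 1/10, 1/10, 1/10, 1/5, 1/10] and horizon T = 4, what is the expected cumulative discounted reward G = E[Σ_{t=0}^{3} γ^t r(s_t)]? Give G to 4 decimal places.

G = 0.9444

t=0: π = [0.4000, 0.1000, 0.1000, 0.1000, 0.2000, 0.1000], E[r] = 0.5000, γ^t·E[r] = 0.500000, running G = 0.500000
t=1: π = [0.1700, 0.2000, 0.2000, 0.1500, 0.1200, 0.1600], E[r] = 0.3000, γ^t·E[r] = 0.210000, running G = 0.710000
t=2: π = [0.1720, 0.1650, 0.2300, 0.1370, 0.1360, 0.1600], E[r] = 0.2850, γ^t·E[r] = 0.139650, running G = 0.849650
t=3: π = [0.1704, 0.1641, 0.2331, 0.1402, 0.1325, 0.1597], E[r] = 0.2762, γ^t·E[r] = 0.094737, running G = 0.944387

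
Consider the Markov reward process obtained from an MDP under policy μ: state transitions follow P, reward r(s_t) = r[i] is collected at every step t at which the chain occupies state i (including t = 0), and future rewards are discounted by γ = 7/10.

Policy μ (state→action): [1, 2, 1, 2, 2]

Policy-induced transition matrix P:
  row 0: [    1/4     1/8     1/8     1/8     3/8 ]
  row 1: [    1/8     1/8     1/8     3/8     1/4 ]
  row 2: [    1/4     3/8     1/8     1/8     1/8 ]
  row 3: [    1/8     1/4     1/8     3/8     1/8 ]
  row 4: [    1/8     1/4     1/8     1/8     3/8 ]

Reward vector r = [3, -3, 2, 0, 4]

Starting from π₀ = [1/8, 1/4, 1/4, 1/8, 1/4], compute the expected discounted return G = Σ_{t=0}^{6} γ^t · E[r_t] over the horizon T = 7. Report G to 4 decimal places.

t=0: π = [0.1250, 0.2500, 0.2500, 0.1250, 0.2500], E[r] = 1.1250, γ^t·E[r] = 1.125000, running G = 1.125000
t=1: π = [0.1719, 0.2344, 0.1250, 0.2188, 0.2500], E[r] = 1.0625, γ^t·E[r] = 0.743750, running G = 1.868750
t=2: π = [0.1621, 0.2148, 0.1250, 0.2383, 0.2598], E[r] = 1.1309, γ^t·E[r] = 0.554121, running G = 2.422871
t=3: π = [0.1609, 0.2185, 0.1250, 0.2383, 0.2573], E[r] = 1.1064, γ^t·E[r] = 0.379511, running G = 2.802382
t=4: π = [0.1607, 0.2182, 0.1250, 0.2392, 0.2569], E[r] = 1.1051, γ^t·E[r] = 0.265328, running G = 3.067710
t=5: π = [0.1607, 0.2183, 0.1250, 0.2393, 0.2567], E[r] = 1.1041, γ^t·E[r] = 0.185563, running G = 3.253272
t=6: π = [0.1607, 0.2183, 0.1250, 0.2394, 0.2566], E[r] = 1.1039, γ^t·E[r] = 0.129873, running G = 3.383146

G = 3.3831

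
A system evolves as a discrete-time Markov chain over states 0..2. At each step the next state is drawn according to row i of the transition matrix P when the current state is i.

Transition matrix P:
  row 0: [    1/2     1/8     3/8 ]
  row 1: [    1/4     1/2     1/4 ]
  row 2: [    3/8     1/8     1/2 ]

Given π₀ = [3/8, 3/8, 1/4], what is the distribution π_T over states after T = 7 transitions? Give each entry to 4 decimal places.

t=0: π = [0.3750, 0.3750, 0.2500]
t=1: π = [0.3750, 0.2656, 0.3594]
t=2: π = [0.3887, 0.2246, 0.3867]
t=3: π = [0.3955, 0.2092, 0.3953]
t=4: π = [0.3983, 0.2035, 0.3983]
t=5: π = [0.3994, 0.2013, 0.3993]
t=6: π = [0.3998, 0.2005, 0.3998]
t=7: π = [0.3999, 0.2002, 0.3999]

π = [0.3999, 0.2002, 0.3999]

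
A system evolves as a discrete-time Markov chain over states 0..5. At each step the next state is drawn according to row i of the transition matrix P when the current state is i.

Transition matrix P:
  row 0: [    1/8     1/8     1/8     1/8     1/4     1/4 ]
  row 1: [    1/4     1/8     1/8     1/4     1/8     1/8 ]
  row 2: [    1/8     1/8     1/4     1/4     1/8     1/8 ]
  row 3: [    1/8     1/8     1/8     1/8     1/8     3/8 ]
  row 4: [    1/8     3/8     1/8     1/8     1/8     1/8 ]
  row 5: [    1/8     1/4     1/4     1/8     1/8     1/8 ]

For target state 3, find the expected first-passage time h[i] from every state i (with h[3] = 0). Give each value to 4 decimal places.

h = [5.9122, 5.2095, 5.1092, 0.0000, 5.7729, 5.7604]

First-step conditioning: h[3] = 0; for i ≠ 3, h[i] = 1 + Σ_k P[i][k]·h[k].
  h[0] = 1 + 1/8·h[0] + 1/8·h[1] + 1/8·h[2] + 1/4·h[4] + 1/4·h[5]
  h[1] = 1 + 1/4·h[0] + 1/8·h[1] + 1/8·h[2] + 1/8·h[4] + 1/8·h[5]
  h[2] = 1 + 1/8·h[0] + 1/8·h[1] + 1/4·h[2] + 1/8·h[4] + 1/8·h[5]
  h[4] = 1 + 1/8·h[0] + 3/8·h[1] + 1/8·h[2] + 1/8·h[4] + 1/8·h[5]
  h[5] = 1 + 1/8·h[0] + 1/4·h[1] + 1/4·h[2] + 1/8·h[4] + 1/8·h[5]
Solving the 5×5 linear system over states ≠ 3 gives exactly h = [4712/797, 4152/797, 4072/797, 0, 4601/797, 4591/797] (h[3] = 0 is the target).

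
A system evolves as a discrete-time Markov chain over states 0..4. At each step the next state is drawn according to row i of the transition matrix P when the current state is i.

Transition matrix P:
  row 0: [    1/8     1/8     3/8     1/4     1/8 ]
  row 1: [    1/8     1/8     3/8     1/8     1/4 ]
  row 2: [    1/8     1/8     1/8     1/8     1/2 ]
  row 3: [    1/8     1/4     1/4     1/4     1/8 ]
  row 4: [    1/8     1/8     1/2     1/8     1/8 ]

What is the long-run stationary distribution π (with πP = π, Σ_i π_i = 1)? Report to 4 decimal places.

Balance equations π_j = Σ_i π_i·P[i][j]:
  π_0 = 1/8·π_0 + 1/8·π_1 + 1/8·π_2 + 1/8·π_3 + 1/8·π_4
  π_1 = 1/8·π_0 + 1/8·π_1 + 1/8·π_2 + 1/4·π_3 + 1/8·π_4
  π_2 = 3/8·π_0 + 3/8·π_1 + 1/8·π_2 + 1/4·π_3 + 1/2·π_4
  π_3 = 1/4·π_0 + 1/8·π_1 + 1/8·π_2 + 1/4·π_3 + 1/8·π_4
  normalize: π_0 + π_1 + π_2 + π_3 + π_4 = 1
Solving the linear system gives exactly π = [1/8, 65/448, 1527/4928, 9/56, 639/2464].

π = [0.1250, 0.1451, 0.3099, 0.1607, 0.2593]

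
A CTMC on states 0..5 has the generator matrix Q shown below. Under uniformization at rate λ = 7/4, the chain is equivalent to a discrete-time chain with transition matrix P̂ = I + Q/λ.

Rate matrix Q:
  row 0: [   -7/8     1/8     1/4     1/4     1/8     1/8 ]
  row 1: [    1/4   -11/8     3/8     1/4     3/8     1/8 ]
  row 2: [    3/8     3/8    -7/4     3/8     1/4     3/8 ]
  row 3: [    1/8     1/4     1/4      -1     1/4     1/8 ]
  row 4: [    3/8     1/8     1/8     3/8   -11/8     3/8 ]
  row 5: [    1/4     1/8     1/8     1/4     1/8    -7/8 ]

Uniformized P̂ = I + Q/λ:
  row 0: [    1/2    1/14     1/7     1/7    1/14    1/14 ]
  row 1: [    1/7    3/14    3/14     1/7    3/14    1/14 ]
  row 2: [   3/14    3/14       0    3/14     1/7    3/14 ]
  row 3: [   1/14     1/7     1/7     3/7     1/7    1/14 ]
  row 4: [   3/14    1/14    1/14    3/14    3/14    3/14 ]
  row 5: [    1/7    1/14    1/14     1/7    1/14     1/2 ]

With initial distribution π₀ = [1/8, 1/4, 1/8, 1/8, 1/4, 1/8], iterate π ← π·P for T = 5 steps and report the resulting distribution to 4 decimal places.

π = [0.2244, 0.1208, 0.1127, 0.2244, 0.1315, 0.1863]

t=0: π = [0.1250, 0.2500, 0.1250, 0.1250, 0.2500, 0.1250]
t=1: π = [0.2054, 0.1339, 0.1161, 0.2054, 0.1607, 0.1786]
t=2: π = [0.2213, 0.1218, 0.1116, 0.2213, 0.1365, 0.1875]
t=3: π = [0.2238, 0.1206, 0.1125, 0.2238, 0.1321, 0.1872]
t=4: π = [0.2243, 0.1207, 0.1126, 0.2243, 0.1315, 0.1866]
t=5: π = [0.2244, 0.1208, 0.1127, 0.2244, 0.1315, 0.1863]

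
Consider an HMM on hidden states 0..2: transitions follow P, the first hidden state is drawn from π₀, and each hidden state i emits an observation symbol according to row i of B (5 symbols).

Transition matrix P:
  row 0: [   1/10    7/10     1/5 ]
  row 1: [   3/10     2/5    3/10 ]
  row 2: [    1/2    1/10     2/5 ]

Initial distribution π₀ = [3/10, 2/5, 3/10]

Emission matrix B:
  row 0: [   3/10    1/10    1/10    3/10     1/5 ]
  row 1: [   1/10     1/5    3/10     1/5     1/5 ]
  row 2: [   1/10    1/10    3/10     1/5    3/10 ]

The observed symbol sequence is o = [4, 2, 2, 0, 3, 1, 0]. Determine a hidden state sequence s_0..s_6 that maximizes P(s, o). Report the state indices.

path = [2, 2, 2, 0, 1, 1, 0]

t=0: δ = [6.000e-02, 8.000e-02, 9.000e-02]  (obs o_0=4)
t=1: δ = [4.500e-03, 1.260e-02, 1.080e-02]  ψ = [2, 0, 2]  (obs o_1=2)
t=2: δ = [5.400e-04, 1.512e-03, 1.296e-03]  ψ = [2, 1, 2]  (obs o_2=2)
t=3: δ = [1.944e-04, 6.048e-05, 5.184e-05]  ψ = [2, 1, 2]  (obs o_3=0)
t=4: δ = [7.776e-06, 2.722e-05, 7.776e-06]  ψ = [2, 0, 0]  (obs o_4=3)
t=5: δ = [8.165e-07, 2.177e-06, 8.165e-07]  ψ = [1, 1, 1]  (obs o_5=1)
t=6: δ = [1.960e-07, 8.709e-08, 6.532e-08]  ψ = [1, 1, 1]  (obs o_6=0)
backtrack: best end state = 0; path = [2, 2, 2, 0, 1, 1, 0]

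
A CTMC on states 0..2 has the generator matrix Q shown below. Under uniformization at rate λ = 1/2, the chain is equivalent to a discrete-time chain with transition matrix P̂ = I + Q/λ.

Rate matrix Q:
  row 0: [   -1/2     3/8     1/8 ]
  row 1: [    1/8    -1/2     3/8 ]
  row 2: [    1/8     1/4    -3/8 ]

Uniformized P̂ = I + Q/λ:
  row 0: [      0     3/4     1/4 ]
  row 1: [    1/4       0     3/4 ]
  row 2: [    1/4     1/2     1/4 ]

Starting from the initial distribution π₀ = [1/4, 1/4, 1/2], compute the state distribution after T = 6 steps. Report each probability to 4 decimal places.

π = [0.2000, 0.3641, 0.4359]

t=0: π = [0.2500, 0.2500, 0.5000]
t=1: π = [0.1875, 0.4375, 0.3750]
t=2: π = [0.2031, 0.3281, 0.4688]
t=3: π = [0.1992, 0.3867, 0.4141]
t=4: π = [0.2002, 0.3564, 0.4434]
t=5: π = [0.2000, 0.3718, 0.4282]
t=6: π = [0.2000, 0.3641, 0.4359]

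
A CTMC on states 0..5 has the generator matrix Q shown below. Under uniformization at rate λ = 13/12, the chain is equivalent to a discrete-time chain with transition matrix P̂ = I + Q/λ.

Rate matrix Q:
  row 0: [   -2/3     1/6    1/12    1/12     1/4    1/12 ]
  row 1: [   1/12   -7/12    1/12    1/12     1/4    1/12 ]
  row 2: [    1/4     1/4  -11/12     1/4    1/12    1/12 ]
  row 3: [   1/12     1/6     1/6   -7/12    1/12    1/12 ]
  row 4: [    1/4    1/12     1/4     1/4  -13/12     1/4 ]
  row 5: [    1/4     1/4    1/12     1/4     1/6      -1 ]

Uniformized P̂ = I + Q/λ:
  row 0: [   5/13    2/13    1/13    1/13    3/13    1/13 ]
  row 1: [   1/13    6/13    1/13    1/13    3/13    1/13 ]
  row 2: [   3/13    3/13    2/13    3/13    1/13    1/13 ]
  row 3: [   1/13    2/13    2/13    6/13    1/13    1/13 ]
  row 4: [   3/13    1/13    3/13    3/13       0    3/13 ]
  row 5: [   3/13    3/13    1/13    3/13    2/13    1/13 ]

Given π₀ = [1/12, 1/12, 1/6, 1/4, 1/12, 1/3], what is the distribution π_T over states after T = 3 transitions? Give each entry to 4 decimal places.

π = [0.1896, 0.2298, 0.1252, 0.2201, 0.1373, 0.0979]

t=0: π = [0.0833, 0.0833, 0.1667, 0.2500, 0.0833, 0.3333]
t=1: π = [0.1923, 0.2115, 0.1218, 0.2628, 0.1218, 0.0897]
t=2: π = [0.1874, 0.2258, 0.1252, 0.2293, 0.1366, 0.0957]
t=3: π = [0.1896, 0.2298, 0.1252, 0.2201, 0.1373, 0.0979]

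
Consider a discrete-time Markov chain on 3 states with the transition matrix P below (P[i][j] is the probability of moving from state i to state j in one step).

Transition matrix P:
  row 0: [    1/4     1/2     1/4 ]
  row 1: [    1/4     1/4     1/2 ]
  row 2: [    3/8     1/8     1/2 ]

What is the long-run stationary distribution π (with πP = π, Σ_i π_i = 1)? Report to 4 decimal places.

Balance equations π_j = Σ_i π_i·P[i][j]:
  π_0 = 1/4·π_0 + 1/4·π_1 + 3/8·π_2
  π_1 = 1/2·π_0 + 1/4·π_1 + 1/8·π_2
  normalize: π_0 + π_1 + π_2 = 1
Solving the linear system gives exactly π = [10/33, 3/11, 14/33].

π = [0.3030, 0.2727, 0.4242]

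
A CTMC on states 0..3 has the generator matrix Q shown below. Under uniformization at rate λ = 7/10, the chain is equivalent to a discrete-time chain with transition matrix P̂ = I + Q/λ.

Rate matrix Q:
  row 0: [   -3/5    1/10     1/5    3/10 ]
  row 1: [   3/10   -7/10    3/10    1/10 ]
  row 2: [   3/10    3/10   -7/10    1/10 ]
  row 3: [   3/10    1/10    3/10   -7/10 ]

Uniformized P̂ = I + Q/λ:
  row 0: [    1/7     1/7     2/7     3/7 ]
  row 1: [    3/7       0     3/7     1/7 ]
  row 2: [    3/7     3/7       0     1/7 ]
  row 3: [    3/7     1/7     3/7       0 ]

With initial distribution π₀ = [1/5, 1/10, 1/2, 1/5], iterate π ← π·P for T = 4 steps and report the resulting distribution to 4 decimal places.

π = [0.3324, 0.1866, 0.2709, 0.2100]

t=0: π = [0.2000, 0.1000, 0.5000, 0.2000]
t=1: π = [0.3714, 0.2714, 0.1857, 0.1714]
t=2: π = [0.3224, 0.1571, 0.2959, 0.2245]
t=3: π = [0.3364, 0.2050, 0.2557, 0.2029]
t=4: π = [0.3324, 0.1866, 0.2709, 0.2100]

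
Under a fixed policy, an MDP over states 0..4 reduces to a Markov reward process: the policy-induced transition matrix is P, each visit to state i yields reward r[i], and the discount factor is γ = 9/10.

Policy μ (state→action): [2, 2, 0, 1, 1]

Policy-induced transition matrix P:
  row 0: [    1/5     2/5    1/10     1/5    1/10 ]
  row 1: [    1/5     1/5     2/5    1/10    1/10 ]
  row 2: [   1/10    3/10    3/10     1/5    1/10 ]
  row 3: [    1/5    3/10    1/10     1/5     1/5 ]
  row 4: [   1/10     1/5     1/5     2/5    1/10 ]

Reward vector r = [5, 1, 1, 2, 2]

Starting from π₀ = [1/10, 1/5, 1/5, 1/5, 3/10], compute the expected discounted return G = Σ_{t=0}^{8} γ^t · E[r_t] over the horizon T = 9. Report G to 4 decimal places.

t=0: π = [0.1000, 0.2000, 0.2000, 0.2000, 0.3000], E[r] = 1.9000, γ^t·E[r] = 1.900000, running G = 1.900000
t=1: π = [0.1500, 0.2600, 0.2300, 0.2400, 0.1200], E[r] = 1.9600, γ^t·E[r] = 1.764000, running G = 3.664000
t=2: π = [0.1650, 0.2770, 0.2360, 0.1980, 0.1240], E[r] = 1.9820, γ^t·E[r] = 1.605420, running G = 5.269420
t=3: π = [0.1640, 0.2764, 0.2427, 0.1971, 0.1198], E[r] = 1.9729, γ^t·E[r] = 1.438244, running G = 6.707664
t=4: π = [0.1638, 0.2768, 0.2434, 0.1963, 0.1197], E[r] = 1.9710, γ^t·E[r] = 1.293193, running G = 8.000857
t=5: π = [0.1637, 0.2767, 0.2437, 0.1963, 0.1196], E[r] = 1.9706, γ^t·E[r] = 1.163641, running G = 9.164498
t=6: π = [0.1637, 0.2767, 0.2437, 0.1963, 0.1196], E[r] = 1.9706, γ^t·E[r] = 1.047231, running G = 10.211729
t=7: π = [0.1637, 0.2767, 0.2437, 0.1963, 0.1196], E[r] = 1.9705, γ^t·E[r] = 0.942503, running G = 11.154232
t=8: π = [0.1637, 0.2767, 0.2437, 0.1963, 0.1196], E[r] = 1.9705, γ^t·E[r] = 0.848251, running G = 12.002483

G = 12.0025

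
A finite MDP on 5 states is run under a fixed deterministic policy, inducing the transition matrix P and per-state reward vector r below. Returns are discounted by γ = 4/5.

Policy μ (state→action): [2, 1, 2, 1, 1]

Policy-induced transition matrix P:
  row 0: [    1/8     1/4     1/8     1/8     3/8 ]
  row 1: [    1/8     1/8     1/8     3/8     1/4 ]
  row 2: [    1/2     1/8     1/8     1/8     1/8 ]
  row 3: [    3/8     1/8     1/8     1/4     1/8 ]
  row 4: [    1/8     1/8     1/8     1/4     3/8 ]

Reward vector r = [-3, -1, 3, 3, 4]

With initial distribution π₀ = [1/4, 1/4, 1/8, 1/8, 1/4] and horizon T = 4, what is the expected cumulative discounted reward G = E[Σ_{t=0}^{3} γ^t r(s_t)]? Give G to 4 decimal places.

G = 3.3746

t=0: π = [0.2500, 0.2500, 0.1250, 0.1250, 0.2500], E[r] = 0.7500, γ^t·E[r] = 0.750000, running G = 0.750000
t=1: π = [0.2031, 0.1563, 0.1250, 0.2344, 0.2813], E[r] = 1.4375, γ^t·E[r] = 1.150000, running G = 1.900000
t=2: π = [0.2305, 0.1504, 0.1250, 0.2285, 0.2656], E[r] = 1.2813, γ^t·E[r] = 0.820000, running G = 2.720000
t=3: π = [0.2290, 0.1538, 0.1250, 0.2244, 0.2678], E[r] = 1.2786, γ^t·E[r] = 0.654625, running G = 3.374625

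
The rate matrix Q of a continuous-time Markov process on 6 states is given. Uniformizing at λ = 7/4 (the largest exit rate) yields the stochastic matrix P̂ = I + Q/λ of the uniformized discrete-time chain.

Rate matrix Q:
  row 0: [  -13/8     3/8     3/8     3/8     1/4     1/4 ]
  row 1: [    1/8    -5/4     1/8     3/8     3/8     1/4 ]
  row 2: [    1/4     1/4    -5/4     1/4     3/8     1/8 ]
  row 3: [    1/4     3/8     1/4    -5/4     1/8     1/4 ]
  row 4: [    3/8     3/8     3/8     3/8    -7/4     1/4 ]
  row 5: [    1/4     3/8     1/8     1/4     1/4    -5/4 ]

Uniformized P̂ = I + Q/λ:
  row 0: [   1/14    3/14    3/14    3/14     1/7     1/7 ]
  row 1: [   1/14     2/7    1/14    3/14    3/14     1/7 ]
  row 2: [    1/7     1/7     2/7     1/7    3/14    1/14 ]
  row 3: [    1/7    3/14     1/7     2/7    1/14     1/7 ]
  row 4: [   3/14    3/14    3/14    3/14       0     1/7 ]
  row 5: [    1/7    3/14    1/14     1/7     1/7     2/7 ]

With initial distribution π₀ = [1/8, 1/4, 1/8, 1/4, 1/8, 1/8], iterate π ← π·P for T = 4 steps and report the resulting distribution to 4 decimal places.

t=0: π = [0.1250, 0.2500, 0.1250, 0.2500, 0.1250, 0.1250]
t=1: π = [0.1250, 0.2232, 0.1518, 0.2143, 0.1339, 0.1518]
t=2: π = [0.1276, 0.2194, 0.1563, 0.2079, 0.1352, 0.1537]
t=3: π = [0.1277, 0.2188, 0.1573, 0.2070, 0.1355, 0.1537]
t=4: π = [0.1278, 0.2187, 0.1575, 0.2069, 0.1356, 0.1536]

π = [0.1278, 0.2187, 0.1575, 0.2069, 0.1356, 0.1536]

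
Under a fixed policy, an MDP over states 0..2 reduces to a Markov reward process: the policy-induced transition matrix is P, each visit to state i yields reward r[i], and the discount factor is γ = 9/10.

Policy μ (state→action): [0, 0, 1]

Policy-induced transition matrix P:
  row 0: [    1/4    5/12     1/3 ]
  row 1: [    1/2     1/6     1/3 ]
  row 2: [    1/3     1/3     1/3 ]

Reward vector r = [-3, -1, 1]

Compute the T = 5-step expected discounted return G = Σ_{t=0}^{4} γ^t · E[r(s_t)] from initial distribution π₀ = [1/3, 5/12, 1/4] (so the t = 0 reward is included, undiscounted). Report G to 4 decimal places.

G = -4.4278

t=0: π = [0.3333, 0.4167, 0.2500], E[r] = -1.1667, γ^t·E[r] = -1.166667, running G = -1.166667
t=1: π = [0.3750, 0.2917, 0.3333], E[r] = -1.0833, γ^t·E[r] = -0.975000, running G = -2.141667
t=2: π = [0.3507, 0.3160, 0.3333], E[r] = -1.0347, γ^t·E[r] = -0.838125, running G = -2.979792
t=3: π = [0.3568, 0.3099, 0.3333], E[r] = -1.0469, γ^t·E[r] = -0.763172, running G = -3.742964
t=4: π = [0.3553, 0.3114, 0.3333], E[r] = -1.0438, γ^t·E[r] = -0.684861, running G = -4.427825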